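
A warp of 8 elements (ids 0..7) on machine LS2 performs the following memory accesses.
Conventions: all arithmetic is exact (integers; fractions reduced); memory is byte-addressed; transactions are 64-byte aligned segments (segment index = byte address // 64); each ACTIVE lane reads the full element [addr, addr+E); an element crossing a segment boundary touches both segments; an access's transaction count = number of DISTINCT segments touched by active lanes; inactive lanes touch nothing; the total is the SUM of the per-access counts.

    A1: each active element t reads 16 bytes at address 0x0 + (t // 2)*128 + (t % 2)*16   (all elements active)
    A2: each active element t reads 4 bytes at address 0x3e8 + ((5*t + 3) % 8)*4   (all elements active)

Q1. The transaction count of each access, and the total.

A1: 4 transactions
A2: 2 transactions

Answer: 4,2; total 6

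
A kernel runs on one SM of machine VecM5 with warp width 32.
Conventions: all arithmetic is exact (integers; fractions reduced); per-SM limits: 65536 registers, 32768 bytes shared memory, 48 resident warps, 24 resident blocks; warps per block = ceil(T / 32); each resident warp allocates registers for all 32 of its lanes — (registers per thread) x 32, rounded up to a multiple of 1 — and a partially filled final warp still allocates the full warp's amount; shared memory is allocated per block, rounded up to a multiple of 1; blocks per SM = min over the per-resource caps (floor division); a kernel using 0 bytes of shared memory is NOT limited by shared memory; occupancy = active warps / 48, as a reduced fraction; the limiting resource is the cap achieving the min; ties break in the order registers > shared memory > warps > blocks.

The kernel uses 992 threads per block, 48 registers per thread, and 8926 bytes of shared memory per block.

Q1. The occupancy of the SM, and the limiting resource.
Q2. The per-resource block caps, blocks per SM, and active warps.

Answer: occupancy 31/48, limited by registers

registers: 1 block
shared memory: 3 blocks
warps: 1 block
blocks: 24 blocks

Answer: 1 block, 31 active warps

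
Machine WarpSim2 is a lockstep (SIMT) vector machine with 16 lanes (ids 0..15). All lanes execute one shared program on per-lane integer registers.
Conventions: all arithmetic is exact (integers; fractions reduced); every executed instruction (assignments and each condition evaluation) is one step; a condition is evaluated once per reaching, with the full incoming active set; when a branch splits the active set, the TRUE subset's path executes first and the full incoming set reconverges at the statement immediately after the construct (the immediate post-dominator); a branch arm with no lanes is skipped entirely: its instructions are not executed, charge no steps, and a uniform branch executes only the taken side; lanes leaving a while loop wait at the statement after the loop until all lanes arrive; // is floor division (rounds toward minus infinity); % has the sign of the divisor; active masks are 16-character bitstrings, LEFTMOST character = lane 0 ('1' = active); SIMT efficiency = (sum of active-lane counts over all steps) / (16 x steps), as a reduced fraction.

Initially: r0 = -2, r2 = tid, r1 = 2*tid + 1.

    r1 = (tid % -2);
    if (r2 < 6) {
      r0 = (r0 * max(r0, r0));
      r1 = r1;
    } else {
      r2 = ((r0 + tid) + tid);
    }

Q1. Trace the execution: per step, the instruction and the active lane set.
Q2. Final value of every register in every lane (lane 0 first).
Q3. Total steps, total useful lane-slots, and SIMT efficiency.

step 0: r1 <- (tid % -2)             1111111111111111
step 1: eval (r2 < 6)                1111111111111111
step 2: r0 <- (r0 * max(r0, r0))     1111110000000000
step 3: r1 <- r1                     1111110000000000
step 4: r2 <- ((r0 + tid) + tid)     0000001111111111

Answer: 5 steps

r0: 4,4,4,4,4,4,-2,-2,-2,-2,-2,-2,-2,-2,-2,-2
r2: 0,1,2,3,4,5,10,12,14,16,18,20,22,24,26,28
r1: 0,-1,0,-1,0,-1,0,-1,0,-1,0,-1,0,-1,0,-1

steps = 5; useful = 54; efficiency = 54/80 = 27/40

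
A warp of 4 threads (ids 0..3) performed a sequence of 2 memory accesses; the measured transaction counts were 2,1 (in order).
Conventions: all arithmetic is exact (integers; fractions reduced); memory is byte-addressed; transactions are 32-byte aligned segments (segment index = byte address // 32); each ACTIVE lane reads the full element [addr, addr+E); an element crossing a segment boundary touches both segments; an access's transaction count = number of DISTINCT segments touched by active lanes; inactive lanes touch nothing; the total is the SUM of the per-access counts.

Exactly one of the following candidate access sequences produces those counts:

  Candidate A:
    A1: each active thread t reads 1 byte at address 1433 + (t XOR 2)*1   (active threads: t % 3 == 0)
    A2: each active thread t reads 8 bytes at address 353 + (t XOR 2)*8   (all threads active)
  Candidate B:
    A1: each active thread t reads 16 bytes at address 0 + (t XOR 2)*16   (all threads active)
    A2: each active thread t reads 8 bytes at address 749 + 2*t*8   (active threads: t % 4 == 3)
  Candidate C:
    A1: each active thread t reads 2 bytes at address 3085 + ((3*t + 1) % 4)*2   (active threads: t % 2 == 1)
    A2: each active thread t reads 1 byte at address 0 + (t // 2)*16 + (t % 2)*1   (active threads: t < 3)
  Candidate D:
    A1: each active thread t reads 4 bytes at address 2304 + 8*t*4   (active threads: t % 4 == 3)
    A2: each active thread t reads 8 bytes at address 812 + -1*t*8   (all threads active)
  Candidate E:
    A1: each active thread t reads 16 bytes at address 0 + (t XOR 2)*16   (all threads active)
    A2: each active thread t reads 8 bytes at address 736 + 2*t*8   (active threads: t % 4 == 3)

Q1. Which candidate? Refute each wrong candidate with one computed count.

A: A1 gives 1 transaction, not 2
B: A2 gives 2 transactions, not 1
C: A1 gives 1 transaction, not 2
D: A1 gives 1 transaction, not 2
E: all counts match (2,1)

Answer: E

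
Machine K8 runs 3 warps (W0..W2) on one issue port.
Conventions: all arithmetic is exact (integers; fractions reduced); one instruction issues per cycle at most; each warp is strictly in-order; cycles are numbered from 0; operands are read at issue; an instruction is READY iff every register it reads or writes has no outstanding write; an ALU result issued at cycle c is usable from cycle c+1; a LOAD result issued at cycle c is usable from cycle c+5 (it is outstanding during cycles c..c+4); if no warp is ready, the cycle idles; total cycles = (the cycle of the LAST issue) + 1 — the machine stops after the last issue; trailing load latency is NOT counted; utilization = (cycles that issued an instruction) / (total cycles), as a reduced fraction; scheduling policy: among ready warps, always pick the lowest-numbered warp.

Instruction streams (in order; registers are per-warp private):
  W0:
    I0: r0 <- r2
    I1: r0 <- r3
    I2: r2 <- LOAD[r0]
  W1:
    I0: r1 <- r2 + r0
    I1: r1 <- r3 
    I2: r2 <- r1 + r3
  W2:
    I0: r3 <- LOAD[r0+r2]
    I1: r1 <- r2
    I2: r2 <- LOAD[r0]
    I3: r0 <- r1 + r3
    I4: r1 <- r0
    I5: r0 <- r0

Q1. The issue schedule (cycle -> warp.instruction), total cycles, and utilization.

cycle 0: W0.I0
cycle 1: W0.I1
cycle 2: W0.I2
cycle 3: W1.I0
cycle 4: W1.I1
cycle 5: W1.I2
cycle 6: W2.I0
cycle 7: W2.I1
cycle 8: W2.I2
cycle 9: idle
cycle 10: idle
cycle 11: W2.I3
cycle 12: W2.I4
cycle 13: W2.I5

Answer: 14 cycles, utilization 6/7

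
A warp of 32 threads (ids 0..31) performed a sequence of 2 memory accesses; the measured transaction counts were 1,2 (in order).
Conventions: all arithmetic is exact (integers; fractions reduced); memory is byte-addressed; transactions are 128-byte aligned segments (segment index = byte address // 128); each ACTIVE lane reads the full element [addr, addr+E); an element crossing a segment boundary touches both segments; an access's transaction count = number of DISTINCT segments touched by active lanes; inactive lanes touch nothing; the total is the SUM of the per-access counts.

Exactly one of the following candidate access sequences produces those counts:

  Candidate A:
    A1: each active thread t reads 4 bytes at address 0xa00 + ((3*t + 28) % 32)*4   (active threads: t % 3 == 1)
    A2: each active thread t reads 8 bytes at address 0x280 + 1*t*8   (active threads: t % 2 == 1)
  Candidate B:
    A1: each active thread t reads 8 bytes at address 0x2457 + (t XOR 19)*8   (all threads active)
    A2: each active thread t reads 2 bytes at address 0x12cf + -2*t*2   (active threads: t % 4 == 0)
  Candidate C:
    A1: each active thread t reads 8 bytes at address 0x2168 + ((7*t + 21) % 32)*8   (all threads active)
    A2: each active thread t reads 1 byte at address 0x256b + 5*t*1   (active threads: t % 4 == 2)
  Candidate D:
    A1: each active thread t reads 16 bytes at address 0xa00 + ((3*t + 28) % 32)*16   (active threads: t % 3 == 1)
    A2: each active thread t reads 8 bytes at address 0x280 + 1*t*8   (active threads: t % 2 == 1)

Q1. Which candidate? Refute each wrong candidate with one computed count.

B: A1 gives 3 transactions, not 1
C: A1 gives 3 transactions, not 1
D: A1 gives 4 transactions, not 1
A: all counts match (1,2)

Answer: A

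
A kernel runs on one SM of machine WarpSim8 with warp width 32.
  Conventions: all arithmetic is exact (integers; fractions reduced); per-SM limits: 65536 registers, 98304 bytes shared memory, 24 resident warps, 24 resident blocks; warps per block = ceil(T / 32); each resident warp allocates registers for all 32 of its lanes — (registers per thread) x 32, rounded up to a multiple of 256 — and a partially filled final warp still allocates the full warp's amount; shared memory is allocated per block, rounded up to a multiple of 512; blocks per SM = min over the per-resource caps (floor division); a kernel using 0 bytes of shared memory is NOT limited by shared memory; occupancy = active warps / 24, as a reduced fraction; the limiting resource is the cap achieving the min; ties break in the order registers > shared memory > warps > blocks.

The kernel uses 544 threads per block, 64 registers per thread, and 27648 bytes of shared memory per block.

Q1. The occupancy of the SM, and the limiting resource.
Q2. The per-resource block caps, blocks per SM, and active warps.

Answer: occupancy 17/24, limited by registers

registers: 1 block
shared memory: 3 blocks
warps: 1 block
blocks: 24 blocks

Answer: 1 block, 17 active warps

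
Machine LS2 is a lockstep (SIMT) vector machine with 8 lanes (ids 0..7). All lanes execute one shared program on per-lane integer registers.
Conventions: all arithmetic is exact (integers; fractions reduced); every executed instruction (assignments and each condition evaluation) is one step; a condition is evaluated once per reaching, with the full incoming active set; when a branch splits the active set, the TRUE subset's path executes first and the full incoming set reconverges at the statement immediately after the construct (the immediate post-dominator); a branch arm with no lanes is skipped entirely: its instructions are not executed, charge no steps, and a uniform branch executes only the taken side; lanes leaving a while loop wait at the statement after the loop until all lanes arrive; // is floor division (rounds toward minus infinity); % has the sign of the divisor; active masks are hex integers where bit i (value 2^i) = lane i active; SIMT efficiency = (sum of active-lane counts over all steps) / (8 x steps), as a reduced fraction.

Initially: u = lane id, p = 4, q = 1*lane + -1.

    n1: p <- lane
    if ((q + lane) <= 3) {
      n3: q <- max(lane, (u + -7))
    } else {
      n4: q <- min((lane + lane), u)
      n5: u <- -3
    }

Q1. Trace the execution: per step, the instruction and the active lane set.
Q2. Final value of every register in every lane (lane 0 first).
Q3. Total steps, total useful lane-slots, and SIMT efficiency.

step 0: p <- lane                    0xff
step 1: eval ((q + lane) <= 3)       0xff
step 2: q <- max(lane, (u + -7))     0x07
step 3: q <- min((lane + lane), u)   0xf8
step 4: u <- -3                      0xf8

Answer: 5 steps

u: 0,1,2,-3,-3,-3,-3,-3
p: 0,1,2,3,4,5,6,7
q: 0,1,2,3,4,5,6,7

steps = 5; useful = 29; efficiency = 29/40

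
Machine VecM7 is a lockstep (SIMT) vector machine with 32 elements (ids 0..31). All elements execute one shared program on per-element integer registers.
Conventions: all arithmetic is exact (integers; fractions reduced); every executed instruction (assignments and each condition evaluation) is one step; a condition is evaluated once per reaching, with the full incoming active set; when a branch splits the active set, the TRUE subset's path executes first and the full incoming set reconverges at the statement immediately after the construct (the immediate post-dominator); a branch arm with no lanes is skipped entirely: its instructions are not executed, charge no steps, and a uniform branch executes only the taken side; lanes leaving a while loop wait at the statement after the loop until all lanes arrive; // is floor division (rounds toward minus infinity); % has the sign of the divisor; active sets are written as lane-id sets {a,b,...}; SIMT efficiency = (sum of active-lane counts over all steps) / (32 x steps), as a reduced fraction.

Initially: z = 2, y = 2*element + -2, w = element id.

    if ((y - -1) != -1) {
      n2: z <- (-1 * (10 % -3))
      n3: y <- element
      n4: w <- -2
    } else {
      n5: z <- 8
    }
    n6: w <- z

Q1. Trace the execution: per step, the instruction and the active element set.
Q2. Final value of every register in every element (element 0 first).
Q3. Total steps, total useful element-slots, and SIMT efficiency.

step 0: eval ((y - -1) != -1)        {0,1,2,3,4,5,6,7,8,9,10,11,12,13,14,15,16,17,18,19,20,21,22,23,24,25,26,27,28,29,30,31}
step 1: z <- (-1 * (10 % -3))        {1,2,3,4,5,6,7,8,9,10,11,12,13,14,15,16,17,18,19,20,21,22,23,24,25,26,27,28,29,30,31}
step 2: y <- element                 {1,2,3,4,5,6,7,8,9,10,11,12,13,14,15,16,17,18,19,20,21,22,23,24,25,26,27,28,29,30,31}
step 3: w <- -2                      {1,2,3,4,5,6,7,8,9,10,11,12,13,14,15,16,17,18,19,20,21,22,23,24,25,26,27,28,29,30,31}
step 4: z <- 8                       {0}
step 5: w <- z                       {0,1,2,3,4,5,6,7,8,9,10,11,12,13,14,15,16,17,18,19,20,21,22,23,24,25,26,27,28,29,30,31}

Answer: 6 steps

z: 8,2,2,2,2,2,2,2,2,2,2,2,2,2,2,2,2,2,2,2,2,2,2,2,2,2,2,2,2,2,2,2
y: -2,1,2,3,4,5,6,7,8,9,10,11,12,13,14,15,16,17,18,19,20,21,22,23,24,25,26,27,28,29,30,31
w: 8,2,2,2,2,2,2,2,2,2,2,2,2,2,2,2,2,2,2,2,2,2,2,2,2,2,2,2,2,2,2,2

steps = 6; useful = 158; efficiency = 158/192 = 79/96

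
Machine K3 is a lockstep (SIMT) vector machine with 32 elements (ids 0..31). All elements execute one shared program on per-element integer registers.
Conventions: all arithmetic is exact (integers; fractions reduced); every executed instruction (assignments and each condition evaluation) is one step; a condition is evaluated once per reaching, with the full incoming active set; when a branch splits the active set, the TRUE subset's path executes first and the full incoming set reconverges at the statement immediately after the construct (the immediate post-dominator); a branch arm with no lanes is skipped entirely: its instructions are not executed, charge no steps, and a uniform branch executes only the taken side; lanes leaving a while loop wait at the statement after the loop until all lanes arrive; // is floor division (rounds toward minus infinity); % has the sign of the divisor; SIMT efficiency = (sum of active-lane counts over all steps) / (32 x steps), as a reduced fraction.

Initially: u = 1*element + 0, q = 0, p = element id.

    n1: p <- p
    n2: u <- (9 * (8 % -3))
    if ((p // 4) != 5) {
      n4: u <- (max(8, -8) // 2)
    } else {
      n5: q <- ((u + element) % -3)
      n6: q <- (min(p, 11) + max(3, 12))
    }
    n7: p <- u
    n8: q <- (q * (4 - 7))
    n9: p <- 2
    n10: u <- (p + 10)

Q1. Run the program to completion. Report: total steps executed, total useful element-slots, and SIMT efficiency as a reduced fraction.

Answer: 10 steps, 260 useful, 13/16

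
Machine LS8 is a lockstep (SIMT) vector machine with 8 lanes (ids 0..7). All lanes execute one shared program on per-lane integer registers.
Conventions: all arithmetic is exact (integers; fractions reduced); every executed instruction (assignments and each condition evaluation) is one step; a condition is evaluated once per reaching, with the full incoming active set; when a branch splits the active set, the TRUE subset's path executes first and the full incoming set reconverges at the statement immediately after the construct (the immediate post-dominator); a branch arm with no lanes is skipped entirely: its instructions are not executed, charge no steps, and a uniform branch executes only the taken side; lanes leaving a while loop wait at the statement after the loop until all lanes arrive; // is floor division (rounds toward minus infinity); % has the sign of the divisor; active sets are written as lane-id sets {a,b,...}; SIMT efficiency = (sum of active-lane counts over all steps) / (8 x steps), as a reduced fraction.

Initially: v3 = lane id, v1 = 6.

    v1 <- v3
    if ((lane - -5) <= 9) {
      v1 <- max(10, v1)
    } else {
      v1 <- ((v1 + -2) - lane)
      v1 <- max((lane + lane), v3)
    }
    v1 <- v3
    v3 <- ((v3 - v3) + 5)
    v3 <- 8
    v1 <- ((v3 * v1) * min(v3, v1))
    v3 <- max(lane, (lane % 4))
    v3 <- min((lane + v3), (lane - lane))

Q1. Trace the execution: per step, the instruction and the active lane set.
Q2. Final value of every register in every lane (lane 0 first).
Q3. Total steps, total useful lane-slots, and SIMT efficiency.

step 0: v1 <- v3                     {0,1,2,3,4,5,6,7}
step 1: eval ((lane - -5) <= 9)      {0,1,2,3,4,5,6,7}
step 2: v1 <- max(10, v1)            {0,1,2,3,4}
step 3: v1 <- ((v1 + -2) - lane)     {5,6,7}
step 4: v1 <- max((lane + lane), v3) {5,6,7}
step 5: v1 <- v3                     {0,1,2,3,4,5,6,7}
step 6: v3 <- ((v3 - v3) + 5)        {0,1,2,3,4,5,6,7}
step 7: v3 <- 8                      {0,1,2,3,4,5,6,7}
step 8: v1 <- ((v3 * v1) * min(v3, v1)) {0,1,2,3,4,5,6,7}
step 9: v3 <- max(lane, (lane % 4))  {0,1,2,3,4,5,6,7}
step 10: v3 <- min((lane + v3), (lane - lane)) {0,1,2,3,4,5,6,7}

Answer: 11 steps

v3: 0,0,0,0,0,0,0,0
v1: 0,8,32,72,128,200,288,392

steps = 11; useful = 75; efficiency = 75/88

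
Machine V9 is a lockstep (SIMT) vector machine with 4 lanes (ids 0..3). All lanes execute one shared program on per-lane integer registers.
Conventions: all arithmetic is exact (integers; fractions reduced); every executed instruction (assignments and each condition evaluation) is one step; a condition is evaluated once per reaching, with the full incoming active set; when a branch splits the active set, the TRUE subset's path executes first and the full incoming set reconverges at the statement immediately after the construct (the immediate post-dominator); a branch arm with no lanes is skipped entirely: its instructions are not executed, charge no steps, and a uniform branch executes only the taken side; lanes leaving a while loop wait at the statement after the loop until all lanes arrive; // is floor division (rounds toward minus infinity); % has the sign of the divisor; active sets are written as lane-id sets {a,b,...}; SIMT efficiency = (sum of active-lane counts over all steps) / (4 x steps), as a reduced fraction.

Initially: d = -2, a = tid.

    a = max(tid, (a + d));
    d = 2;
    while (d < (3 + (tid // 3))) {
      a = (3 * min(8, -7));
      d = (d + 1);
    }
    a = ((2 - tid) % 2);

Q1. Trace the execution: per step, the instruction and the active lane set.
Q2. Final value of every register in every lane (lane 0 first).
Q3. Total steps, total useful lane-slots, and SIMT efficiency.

step 0: a <- max(tid, (a + d))       {0,1,2,3}
step 1: d <- 2                       {0,1,2,3}
step 2: eval (d < (3 + (tid // 3)))  {0,1,2,3}
step 3: a <- (3 * min(8, -7))        {0,1,2,3}
step 4: d <- (d + 1)                 {0,1,2,3}
step 5: eval (d < (3 + (tid // 3)))  {0,1,2,3}
step 6: a <- (3 * min(8, -7))        {3}
step 7: d <- (d + 1)                 {3}
step 8: eval (d < (3 + (tid // 3)))  {3}
step 9: a <- ((2 - tid) % 2)         {0,1,2,3}

Answer: 10 steps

d: 3,3,3,4
a: 0,1,0,1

steps = 10; useful = 31; efficiency = 31/40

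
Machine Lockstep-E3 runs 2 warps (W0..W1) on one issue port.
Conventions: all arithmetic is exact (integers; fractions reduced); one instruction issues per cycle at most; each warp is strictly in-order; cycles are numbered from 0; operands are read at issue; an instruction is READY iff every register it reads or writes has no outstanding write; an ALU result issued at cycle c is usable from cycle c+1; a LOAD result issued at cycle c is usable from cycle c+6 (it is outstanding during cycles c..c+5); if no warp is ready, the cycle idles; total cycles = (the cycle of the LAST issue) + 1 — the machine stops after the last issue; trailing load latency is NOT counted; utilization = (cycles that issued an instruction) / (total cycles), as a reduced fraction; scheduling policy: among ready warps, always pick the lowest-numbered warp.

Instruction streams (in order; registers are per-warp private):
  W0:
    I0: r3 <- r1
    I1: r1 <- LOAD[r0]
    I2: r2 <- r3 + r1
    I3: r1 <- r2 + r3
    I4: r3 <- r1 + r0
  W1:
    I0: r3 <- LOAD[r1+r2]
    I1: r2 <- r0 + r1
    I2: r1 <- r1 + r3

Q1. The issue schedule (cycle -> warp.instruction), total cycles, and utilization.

cycle 0: W0.I0
cycle 1: W0.I1
cycle 2: W1.I0
cycle 3: W1.I1
cycle 4: idle
cycle 5: idle
cycle 6: idle
cycle 7: W0.I2
cycle 8: W0.I3
cycle 9: W0.I4
cycle 10: W1.I2

Answer: 11 cycles, utilization 8/11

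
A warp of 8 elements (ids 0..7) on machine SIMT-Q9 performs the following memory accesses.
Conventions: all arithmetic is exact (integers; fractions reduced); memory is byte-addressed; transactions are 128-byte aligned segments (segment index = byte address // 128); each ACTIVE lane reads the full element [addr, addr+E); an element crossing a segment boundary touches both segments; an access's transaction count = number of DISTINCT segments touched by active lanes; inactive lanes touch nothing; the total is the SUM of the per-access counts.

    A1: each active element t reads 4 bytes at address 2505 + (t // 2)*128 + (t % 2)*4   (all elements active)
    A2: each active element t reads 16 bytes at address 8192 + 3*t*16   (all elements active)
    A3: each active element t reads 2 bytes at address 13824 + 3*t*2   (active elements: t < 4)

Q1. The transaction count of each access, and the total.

A1: 4 transactions
A2: 3 transactions
A3: 1 transaction

Answer: 4,3,1; total 8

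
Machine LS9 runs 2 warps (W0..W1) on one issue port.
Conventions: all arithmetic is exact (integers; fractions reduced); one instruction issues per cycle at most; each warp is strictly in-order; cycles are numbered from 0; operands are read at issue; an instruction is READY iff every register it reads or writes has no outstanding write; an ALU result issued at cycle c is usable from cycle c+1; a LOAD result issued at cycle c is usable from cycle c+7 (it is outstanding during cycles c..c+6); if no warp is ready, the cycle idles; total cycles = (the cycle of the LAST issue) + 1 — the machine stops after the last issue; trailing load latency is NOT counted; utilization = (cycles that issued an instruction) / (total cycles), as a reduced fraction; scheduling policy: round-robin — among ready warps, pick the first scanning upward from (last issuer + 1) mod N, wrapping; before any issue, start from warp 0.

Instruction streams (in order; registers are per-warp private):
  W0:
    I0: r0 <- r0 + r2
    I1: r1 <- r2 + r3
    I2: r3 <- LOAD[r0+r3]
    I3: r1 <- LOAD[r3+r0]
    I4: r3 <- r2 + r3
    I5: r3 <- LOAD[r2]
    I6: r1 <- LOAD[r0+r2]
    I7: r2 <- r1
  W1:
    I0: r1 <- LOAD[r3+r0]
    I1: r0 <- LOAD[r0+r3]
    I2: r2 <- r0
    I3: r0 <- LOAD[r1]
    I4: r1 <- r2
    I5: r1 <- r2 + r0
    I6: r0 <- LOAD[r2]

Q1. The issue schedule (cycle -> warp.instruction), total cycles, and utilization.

cycle 0: W0.I0
cycle 1: W1.I0
cycle 2: W0.I1
cycle 3: W1.I1
cycle 4: W0.I2
cycle 5: idle
cycle 6: idle
cycle 7: idle
cycle 8: idle
cycle 9: idle
cycle 10: W1.I2
cycle 11: W0.I3
cycle 12: W1.I3
cycle 13: W0.I4
cycle 14: W1.I4
cycle 15: W0.I5
cycle 16: idle
cycle 17: idle
cycle 18: W0.I6
cycle 19: W1.I5
cycle 20: W1.I6
cycle 21: idle
cycle 22: idle
cycle 23: idle
cycle 24: idle
cycle 25: W0.I7

Answer: 26 cycles, utilization 15/26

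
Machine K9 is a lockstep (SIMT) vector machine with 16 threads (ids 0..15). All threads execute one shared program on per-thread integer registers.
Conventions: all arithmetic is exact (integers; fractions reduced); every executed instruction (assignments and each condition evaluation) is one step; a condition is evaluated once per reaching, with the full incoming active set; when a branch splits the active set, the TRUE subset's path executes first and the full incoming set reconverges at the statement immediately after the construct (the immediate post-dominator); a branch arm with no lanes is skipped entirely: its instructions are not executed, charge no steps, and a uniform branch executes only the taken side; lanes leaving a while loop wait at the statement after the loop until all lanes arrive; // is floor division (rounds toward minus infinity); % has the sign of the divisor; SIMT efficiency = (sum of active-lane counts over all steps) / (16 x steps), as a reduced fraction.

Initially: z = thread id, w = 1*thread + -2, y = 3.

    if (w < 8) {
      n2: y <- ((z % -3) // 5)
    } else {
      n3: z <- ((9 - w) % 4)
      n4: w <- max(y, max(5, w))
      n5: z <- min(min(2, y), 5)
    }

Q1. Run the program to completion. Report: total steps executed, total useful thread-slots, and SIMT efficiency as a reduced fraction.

Answer: 5 steps, 44 useful, 11/20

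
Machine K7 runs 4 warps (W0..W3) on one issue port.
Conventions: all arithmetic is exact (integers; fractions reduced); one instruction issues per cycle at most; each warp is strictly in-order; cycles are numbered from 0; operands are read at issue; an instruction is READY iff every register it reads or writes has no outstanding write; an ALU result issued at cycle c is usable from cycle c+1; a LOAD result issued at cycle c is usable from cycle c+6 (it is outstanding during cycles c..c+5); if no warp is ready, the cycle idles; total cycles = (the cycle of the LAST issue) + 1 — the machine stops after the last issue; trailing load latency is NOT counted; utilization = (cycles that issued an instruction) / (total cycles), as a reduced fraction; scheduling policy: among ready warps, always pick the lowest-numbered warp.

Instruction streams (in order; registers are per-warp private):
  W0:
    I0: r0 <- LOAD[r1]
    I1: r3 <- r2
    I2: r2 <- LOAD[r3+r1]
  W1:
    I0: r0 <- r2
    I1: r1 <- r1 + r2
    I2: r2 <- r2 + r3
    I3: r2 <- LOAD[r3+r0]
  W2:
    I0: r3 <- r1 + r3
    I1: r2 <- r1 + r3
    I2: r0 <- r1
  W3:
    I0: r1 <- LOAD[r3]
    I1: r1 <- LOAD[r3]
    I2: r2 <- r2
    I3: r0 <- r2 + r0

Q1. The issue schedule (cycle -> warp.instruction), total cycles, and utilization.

cycle 0: W0.I0
cycle 1: W0.I1
cycle 2: W0.I2
cycle 3: W1.I0
cycle 4: W1.I1
cycle 5: W1.I2
cycle 6: W1.I3
cycle 7: W2.I0
cycle 8: W2.I1
cycle 9: W2.I2
cycle 10: W3.I0
cycle 11: idle
cycle 12: idle
cycle 13: idle
cycle 14: idle
cycle 15: idle
cycle 16: W3.I1
cycle 17: W3.I2
cycle 18: W3.I3

Answer: 19 cycles, utilization 14/19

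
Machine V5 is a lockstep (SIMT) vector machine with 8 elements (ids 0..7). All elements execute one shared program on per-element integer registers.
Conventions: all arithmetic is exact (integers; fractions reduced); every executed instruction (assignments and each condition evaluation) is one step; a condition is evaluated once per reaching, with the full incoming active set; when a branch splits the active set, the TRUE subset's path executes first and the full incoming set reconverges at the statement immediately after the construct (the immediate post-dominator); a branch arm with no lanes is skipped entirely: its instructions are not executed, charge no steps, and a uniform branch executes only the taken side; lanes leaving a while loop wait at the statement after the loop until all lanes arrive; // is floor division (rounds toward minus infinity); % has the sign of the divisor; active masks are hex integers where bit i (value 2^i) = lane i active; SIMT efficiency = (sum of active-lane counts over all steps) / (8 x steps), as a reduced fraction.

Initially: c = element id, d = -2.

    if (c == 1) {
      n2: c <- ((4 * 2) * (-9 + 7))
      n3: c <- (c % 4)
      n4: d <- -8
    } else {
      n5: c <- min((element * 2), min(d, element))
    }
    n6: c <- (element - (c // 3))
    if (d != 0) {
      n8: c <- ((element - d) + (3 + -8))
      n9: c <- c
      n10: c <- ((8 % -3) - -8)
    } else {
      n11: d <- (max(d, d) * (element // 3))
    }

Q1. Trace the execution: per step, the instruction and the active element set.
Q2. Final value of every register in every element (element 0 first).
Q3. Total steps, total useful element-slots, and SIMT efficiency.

step 0: eval (c == 1)                0xff
step 1: c <- ((4 * 2) * (-9 + 7))    0x02
step 2: c <- (c % 4)                 0x02
step 3: d <- -8                      0x02
step 4: c <- min((element * 2), min(d, element)) 0xfd
step 5: c <- (element - (c // 3))    0xff
step 6: eval (d != 0)                0xff
step 7: c <- ((element - d) + (3 + -8)) 0xff
step 8: c <- c                       0xff
step 9: c <- ((8 % -3) - -8)         0xff

Answer: 10 steps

c: 7,7,7,7,7,7,7,7
d: -2,-8,-2,-2,-2,-2,-2,-2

steps = 10; useful = 58; efficiency = 58/80 = 29/40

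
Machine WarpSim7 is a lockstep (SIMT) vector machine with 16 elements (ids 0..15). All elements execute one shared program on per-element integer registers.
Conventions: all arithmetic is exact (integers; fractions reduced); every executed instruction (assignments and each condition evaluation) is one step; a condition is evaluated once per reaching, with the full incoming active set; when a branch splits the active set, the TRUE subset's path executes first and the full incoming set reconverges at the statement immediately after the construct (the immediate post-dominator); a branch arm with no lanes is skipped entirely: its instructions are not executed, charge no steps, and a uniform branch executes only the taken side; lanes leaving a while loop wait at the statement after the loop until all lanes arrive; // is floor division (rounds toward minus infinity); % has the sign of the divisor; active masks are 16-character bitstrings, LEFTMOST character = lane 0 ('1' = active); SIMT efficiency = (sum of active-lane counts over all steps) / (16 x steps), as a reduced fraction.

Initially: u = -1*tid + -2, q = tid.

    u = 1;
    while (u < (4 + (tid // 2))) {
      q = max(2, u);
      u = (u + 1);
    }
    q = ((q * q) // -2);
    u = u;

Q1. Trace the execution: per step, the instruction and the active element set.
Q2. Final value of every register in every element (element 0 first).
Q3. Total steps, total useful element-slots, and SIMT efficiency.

step 0: u <- 1                       1111111111111111
step 1: eval (u < (4 + (tid // 2)))  1111111111111111
step 2: q <- max(2, u)               1111111111111111
step 3: u <- (u + 1)                 1111111111111111
step 4: eval (u < (4 + (tid // 2)))  1111111111111111
step 5: q <- max(2, u)               1111111111111111
step 6: u <- (u + 1)                 1111111111111111
step 7: eval (u < (4 + (tid // 2)))  1111111111111111
step 8: q <- max(2, u)               1111111111111111
step 9: u <- (u + 1)                 1111111111111111
step 10: eval (u < (4 + (tid // 2)))  1111111111111111
step 11: q <- max(2, u)               0011111111111111
step 12: u <- (u + 1)                 0011111111111111
step 13: eval (u < (4 + (tid // 2)))  0011111111111111
step 14: q <- max(2, u)               0000111111111111
step 15: u <- (u + 1)                 0000111111111111
step 16: eval (u < (4 + (tid // 2)))  0000111111111111
step 17: q <- max(2, u)               0000001111111111
step 18: u <- (u + 1)                 0000001111111111
step 19: eval (u < (4 + (tid // 2)))  0000001111111111
step 20: q <- max(2, u)               0000000011111111
step 21: u <- (u + 1)                 0000000011111111
step 22: eval (u < (4 + (tid // 2)))  0000000011111111
step 23: q <- max(2, u)               0000000000111111
step 24: u <- (u + 1)                 0000000000111111
step 25: eval (u < (4 + (tid // 2)))  0000000000111111
step 26: q <- max(2, u)               0000000000001111
step 27: u <- (u + 1)                 0000000000001111
step 28: eval (u < (4 + (tid // 2)))  0000000000001111
step 29: q <- max(2, u)               0000000000000011
step 30: u <- (u + 1)                 0000000000000011
step 31: eval (u < (4 + (tid // 2)))  0000000000000011
step 32: q <- ((q * q) // -2)         1111111111111111
step 33: u <- u                       1111111111111111

Answer: 34 steps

u: 4,4,5,5,6,6,7,7,8,8,9,9,10,10,11,11
q: -5,-5,-8,-8,-13,-13,-18,-18,-25,-25,-32,-32,-41,-41,-50,-50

steps = 34; useful = 376; efficiency = 376/544 = 47/68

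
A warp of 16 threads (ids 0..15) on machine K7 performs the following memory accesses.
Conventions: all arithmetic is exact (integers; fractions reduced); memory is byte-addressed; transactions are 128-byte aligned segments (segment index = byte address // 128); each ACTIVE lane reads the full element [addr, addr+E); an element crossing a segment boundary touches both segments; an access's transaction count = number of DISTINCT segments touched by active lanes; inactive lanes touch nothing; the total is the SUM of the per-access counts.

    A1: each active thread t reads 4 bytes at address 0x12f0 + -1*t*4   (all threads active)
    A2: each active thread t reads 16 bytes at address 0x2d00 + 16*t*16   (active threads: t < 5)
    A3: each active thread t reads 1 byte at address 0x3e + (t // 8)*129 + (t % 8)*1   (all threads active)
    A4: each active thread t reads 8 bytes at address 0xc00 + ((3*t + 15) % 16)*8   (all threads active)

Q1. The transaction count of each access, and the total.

A1: 1 transaction
A2: 5 transactions
A3: 2 transactions
A4: 1 transaction

Answer: 1,5,2,1; total 9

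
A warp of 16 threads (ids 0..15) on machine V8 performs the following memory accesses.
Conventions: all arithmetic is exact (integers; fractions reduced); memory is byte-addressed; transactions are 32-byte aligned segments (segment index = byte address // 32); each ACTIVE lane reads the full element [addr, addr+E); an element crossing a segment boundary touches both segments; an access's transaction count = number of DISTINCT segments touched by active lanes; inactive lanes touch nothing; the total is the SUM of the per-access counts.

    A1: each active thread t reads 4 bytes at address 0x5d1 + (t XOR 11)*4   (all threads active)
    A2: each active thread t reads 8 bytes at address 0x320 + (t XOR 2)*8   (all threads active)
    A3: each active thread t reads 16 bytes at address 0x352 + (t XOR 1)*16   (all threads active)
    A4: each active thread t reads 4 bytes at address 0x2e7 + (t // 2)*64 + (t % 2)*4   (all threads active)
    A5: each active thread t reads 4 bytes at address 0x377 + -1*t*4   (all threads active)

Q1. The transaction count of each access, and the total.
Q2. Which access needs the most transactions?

A1: 3 transactions
A2: 4 transactions
A3: 9 transactions
A4: 8 transactions
A5: 3 transactions

Answer: 3,4,9,8,3; total 27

Answer: A3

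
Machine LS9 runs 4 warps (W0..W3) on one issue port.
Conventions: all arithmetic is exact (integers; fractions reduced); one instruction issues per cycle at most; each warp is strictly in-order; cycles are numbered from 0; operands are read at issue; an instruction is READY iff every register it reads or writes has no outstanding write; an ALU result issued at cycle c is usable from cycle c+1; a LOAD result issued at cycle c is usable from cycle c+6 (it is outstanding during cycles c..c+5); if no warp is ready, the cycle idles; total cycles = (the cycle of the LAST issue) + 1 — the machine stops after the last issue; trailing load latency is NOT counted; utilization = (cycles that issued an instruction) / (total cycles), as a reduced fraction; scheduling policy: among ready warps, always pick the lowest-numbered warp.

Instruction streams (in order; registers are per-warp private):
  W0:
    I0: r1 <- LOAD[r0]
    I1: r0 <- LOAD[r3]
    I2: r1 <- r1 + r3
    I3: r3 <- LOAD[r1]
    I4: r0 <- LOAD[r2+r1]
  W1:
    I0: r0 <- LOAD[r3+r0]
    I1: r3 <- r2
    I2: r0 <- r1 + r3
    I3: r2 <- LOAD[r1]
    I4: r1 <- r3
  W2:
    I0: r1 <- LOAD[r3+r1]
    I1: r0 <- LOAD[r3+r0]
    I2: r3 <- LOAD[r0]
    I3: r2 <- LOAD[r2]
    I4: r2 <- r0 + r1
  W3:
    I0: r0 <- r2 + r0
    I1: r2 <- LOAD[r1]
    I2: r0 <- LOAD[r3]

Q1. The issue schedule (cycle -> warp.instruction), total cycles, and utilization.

cycle 0: W0.I0
cycle 1: W0.I1
cycle 2: W1.I0
cycle 3: W1.I1
cycle 4: W2.I0
cycle 5: W2.I1
cycle 6: W0.I2
cycle 7: W0.I3
cycle 8: W0.I4
cycle 9: W1.I2
cycle 10: W1.I3
cycle 11: W1.I4
cycle 12: W2.I2
cycle 13: W2.I3
cycle 14: W3.I0
cycle 15: W3.I1
cycle 16: W3.I2
cycle 17: idle
cycle 18: idle
cycle 19: W2.I4

Answer: 20 cycles, utilization 9/10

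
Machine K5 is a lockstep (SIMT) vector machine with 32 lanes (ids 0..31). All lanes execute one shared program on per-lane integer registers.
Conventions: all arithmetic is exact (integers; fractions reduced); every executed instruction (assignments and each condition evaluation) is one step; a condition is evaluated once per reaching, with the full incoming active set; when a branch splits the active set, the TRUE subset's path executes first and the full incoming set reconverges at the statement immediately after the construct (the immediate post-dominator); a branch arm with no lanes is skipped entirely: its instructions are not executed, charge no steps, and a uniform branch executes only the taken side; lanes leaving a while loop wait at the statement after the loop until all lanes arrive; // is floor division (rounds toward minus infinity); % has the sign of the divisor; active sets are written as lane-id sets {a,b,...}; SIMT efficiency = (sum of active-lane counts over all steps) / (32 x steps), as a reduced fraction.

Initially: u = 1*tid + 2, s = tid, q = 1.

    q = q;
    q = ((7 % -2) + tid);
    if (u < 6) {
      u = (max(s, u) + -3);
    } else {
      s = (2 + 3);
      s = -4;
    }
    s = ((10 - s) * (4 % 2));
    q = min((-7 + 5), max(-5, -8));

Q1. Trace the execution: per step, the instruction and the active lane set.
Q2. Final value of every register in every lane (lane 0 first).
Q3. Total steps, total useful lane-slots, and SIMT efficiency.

step 0: q <- q                       {0,1,2,3,4,5,6,7,8,9,10,11,12,13,14,15,16,17,18,19,20,21,22,23,24,25,26,27,28,29,30,31}
step 1: q <- ((7 % -2) + tid)        {0,1,2,3,4,5,6,7,8,9,10,11,12,13,14,15,16,17,18,19,20,21,22,23,24,25,26,27,28,29,30,31}
step 2: eval (u < 6)                 {0,1,2,3,4,5,6,7,8,9,10,11,12,13,14,15,16,17,18,19,20,21,22,23,24,25,26,27,28,29,30,31}
step 3: u <- (max(s, u) + -3)        {0,1,2,3}
step 4: s <- (2 + 3)                 {4,5,6,7,8,9,10,11,12,13,14,15,16,17,18,19,20,21,22,23,24,25,26,27,28,29,30,31}
step 5: s <- -4                      {4,5,6,7,8,9,10,11,12,13,14,15,16,17,18,19,20,21,22,23,24,25,26,27,28,29,30,31}
step 6: s <- ((10 - s) * (4 % 2))    {0,1,2,3,4,5,6,7,8,9,10,11,12,13,14,15,16,17,18,19,20,21,22,23,24,25,26,27,28,29,30,31}
step 7: q <- min((-7 + 5), max(-5, -8)) {0,1,2,3,4,5,6,7,8,9,10,11,12,13,14,15,16,17,18,19,20,21,22,23,24,25,26,27,28,29,30,31}

Answer: 8 steps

u: -1,0,1,2,6,7,8,9,10,11,12,13,14,15,16,17,18,19,20,21,22,23,24,25,26,27,28,29,30,31,32,33
s: 0,0,0,0,0,0,0,0,0,0,0,0,0,0,0,0,0,0,0,0,0,0,0,0,0,0,0,0,0,0,0,0
q: -5,-5,-5,-5,-5,-5,-5,-5,-5,-5,-5,-5,-5,-5,-5,-5,-5,-5,-5,-5,-5,-5,-5,-5,-5,-5,-5,-5,-5,-5,-5,-5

steps = 8; useful = 220; efficiency = 220/256 = 55/64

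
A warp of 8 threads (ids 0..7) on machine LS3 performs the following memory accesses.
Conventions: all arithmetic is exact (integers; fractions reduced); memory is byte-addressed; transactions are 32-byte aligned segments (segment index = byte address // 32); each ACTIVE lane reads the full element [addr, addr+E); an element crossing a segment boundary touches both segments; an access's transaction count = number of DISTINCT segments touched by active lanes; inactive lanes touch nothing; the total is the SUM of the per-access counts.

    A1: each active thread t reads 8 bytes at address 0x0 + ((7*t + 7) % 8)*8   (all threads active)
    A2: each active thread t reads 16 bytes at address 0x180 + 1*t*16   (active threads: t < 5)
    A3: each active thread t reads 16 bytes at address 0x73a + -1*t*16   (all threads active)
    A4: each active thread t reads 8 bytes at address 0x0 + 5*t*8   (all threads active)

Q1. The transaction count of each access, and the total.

A1: 2 transactions
A2: 3 transactions
A3: 5 transactions
A4: 8 transactions

Answer: 2,3,5,8; total 18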